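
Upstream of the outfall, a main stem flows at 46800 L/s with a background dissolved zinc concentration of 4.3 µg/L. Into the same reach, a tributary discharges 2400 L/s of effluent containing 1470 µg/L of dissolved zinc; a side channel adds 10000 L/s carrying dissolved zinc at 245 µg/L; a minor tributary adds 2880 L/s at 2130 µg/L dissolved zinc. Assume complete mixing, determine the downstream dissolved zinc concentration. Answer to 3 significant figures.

198 µg/L

Mass balance: C = (46800·4.300 + 2400·1470 + 10000·245.0 + 2880·2130) / 62080 = 12310000/62080 = 198.4 µg/L.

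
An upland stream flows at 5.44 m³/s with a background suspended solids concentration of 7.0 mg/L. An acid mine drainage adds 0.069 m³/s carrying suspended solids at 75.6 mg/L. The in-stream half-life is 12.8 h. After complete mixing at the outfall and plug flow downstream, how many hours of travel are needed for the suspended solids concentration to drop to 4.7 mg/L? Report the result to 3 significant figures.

9.49 h

After mixing, C = (5.440·7.000 + 0.06900·75.60) / 5.509 = 43.30/5.509 = 7.859 mg/L.
Half-life 12.8 h → k = ln 2 / 12.8 = 0.05415 h⁻¹ = 1.300 d⁻¹.
7.859·exp(−k·t) = 4.7 → t = ln(7.859/4.7)/k = 34180 s = 9.494 h.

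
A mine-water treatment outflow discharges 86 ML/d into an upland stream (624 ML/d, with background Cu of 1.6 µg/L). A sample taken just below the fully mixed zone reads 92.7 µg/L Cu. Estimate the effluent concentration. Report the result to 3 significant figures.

754 µg/L

Mass balance: 624.0·1.600 + 86.00·Cₑ = 710.0·92.70
→ Cₑ = (710.0·92.70 − 624.0·1.600) / 86.00 = 753.7 µg/L.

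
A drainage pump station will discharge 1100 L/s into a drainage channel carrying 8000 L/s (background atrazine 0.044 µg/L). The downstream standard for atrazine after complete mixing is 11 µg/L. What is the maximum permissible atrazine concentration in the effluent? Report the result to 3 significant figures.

At the limit, (Qr·Cr + Qe·Cₑ)/(Qr + Qe) = 11:
Cₑ = (9100·11 − 8000·0.04400) / 1100 = 90.68 µg/L.

90.7 µg/L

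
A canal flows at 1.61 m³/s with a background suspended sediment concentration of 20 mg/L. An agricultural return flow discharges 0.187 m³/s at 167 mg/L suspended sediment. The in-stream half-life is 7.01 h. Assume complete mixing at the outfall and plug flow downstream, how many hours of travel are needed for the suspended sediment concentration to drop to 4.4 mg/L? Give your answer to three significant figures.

Flow-weighted average: C = (1.610·20.00 + 0.1870·167.0) / 1.797 = 63.43/1.797 = 35.30 mg/L.
Half-life 7.01 h → k = ln 2 / 7.01 = 0.09888 h⁻¹ = 2.373 d⁻¹.
35.30·exp(−k·t) = 4.4 → t = ln(35.30/4.4)/k = 75810 s = 21.06 h.

21.1 h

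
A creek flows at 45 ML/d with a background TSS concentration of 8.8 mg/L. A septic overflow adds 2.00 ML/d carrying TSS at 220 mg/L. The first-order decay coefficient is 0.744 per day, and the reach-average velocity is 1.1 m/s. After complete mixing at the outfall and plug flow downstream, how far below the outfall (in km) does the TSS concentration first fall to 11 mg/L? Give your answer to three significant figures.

Mixed concentration C = ΣQC/ΣQ = (45.00·8.800 + 2.000·220.0) / 47.00 = 836.0/47.00 = 17.79 mg/L.
Set 17.79·exp(−k·t) = 11 → t = ln(17.79/11)/k = 55810 s = 15.50 h.
Distance = v·t = 1.1·55810 = 61390 m = 61.39 km.

61.4 km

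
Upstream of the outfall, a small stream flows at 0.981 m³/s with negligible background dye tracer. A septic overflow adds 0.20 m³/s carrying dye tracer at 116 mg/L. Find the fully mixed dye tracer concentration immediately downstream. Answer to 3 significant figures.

19.6 mg/L

Mass balance: C = (0.9810·0 + 0.2000·116.0) / 1.181 = 23.20/1.181 = 19.64 mg/L.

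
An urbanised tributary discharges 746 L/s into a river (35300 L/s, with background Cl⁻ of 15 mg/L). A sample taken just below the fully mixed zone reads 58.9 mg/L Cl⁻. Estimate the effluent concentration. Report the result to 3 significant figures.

2140 mg/L

Mass balance: 35300·15.00 + 746.0·Cₑ = 36050·58.90
→ Cₑ = (36050·58.90 − 35300·15.00) / 746.0 = 2136 mg/L.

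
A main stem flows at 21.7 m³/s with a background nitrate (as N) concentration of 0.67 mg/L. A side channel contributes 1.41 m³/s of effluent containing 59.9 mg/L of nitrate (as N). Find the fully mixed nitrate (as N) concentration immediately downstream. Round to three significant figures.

Conservation of mass: C = (21.70·0.6700 + 1.410·59.90) / 23.11 = 99.00/23.11 = 4.284 mg/L.

4.28 mg/L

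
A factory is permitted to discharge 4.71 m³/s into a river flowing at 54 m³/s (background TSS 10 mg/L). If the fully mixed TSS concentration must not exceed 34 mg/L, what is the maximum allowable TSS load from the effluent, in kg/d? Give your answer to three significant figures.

126000 kg/d

Mass balance at the limit: 54.00·10.00 + 4.710·Cₑ = 58.71·34 → Cₑ = 309.2 mg/L.
Load = 4.710 m³/s × 309.2 g/m³ × 86 400 s/d = 125800 kg/d.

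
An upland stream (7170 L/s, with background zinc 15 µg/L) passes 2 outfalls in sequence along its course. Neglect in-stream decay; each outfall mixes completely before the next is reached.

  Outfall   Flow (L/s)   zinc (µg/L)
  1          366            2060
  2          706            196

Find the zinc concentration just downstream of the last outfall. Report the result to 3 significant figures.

121 µg/L

Below outfall 1: Q → 7536 L/s, C = (7170·15.00 + 366.0·2060)/7536 = 114.3 µg/L.
Below outfall 2: Q → 8242 L/s, C = (7536·114.3 + 706.0·196.0)/8242 = 121.3 µg/L.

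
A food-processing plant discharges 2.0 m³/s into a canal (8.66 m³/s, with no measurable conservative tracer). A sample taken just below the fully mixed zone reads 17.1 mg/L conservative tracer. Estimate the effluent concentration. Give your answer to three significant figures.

Mass balance: 8.660·0 + 2.000·Cₑ = 10.66·17.10
→ Cₑ = (10.66·17.10 − 8.660·0) / 2.000 = 91.14 mg/L.

91.1 mg/L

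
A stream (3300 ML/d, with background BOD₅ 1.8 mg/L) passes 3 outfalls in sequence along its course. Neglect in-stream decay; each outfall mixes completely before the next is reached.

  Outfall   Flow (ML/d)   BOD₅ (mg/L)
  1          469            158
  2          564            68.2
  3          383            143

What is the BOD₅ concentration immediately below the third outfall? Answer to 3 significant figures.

36.7 mg/L

After outfall 1: Q = 3300 + 469.0 = 3769 ML/d; C = (3300·1.800 + 469.0·158.0)/3769 = 21.24 mg/L.
After outfall 2: Q = 3769 + 564.0 = 4333 ML/d; C = (3769·21.24 + 564.0·68.20)/4333 = 27.35 mg/L.
After outfall 3: Q = 4333 + 383.0 = 4716 ML/d; C = (4333·27.35 + 383.0·143.0)/4716 = 36.74 mg/L.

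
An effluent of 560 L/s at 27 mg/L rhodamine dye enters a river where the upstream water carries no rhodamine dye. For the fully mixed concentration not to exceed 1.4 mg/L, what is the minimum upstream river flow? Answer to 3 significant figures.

Set C_mix = 1.4: (Q·0 + 560.0·27.00) / (Q + 560.0) = 1.4
→ Q = 560.0·(27.00 − 1.4)/(1.4 − 0) = 10240 L/s.

10200 L/s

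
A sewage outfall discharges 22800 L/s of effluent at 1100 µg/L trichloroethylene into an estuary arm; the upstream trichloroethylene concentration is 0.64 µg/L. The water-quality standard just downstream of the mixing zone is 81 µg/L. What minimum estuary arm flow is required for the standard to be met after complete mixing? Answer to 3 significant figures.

Set C_mix = 81: (Q·0.6400 + 22800·1100) / (Q + 22800) = 81
→ Q = 22800·(1100 − 81)/(81 − 0.6400) = 289100 L/s.

289000 L/s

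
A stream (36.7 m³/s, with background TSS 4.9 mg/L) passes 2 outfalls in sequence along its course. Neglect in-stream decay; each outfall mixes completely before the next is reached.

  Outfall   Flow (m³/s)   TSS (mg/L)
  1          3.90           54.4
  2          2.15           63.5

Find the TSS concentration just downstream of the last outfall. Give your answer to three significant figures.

Below outfall 1: Q → 40.60 m³/s, C = (36.70·4.900 + 3.900·54.40)/40.60 = 9.655 mg/L.
Below outfall 2: Q → 42.75 m³/s, C = (40.60·9.655 + 2.150·63.50)/42.75 = 12.36 mg/L.

12.4 mg/L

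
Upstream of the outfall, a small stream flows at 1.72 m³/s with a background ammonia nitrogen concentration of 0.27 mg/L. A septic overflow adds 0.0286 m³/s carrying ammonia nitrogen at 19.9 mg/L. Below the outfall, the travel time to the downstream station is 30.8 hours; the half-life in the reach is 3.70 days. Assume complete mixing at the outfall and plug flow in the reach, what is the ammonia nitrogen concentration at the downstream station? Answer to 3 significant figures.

Flow-weighted average: C = (1.720·0.2700 + 0.02860·19.90) / 1.749 = 1.034/1.749 = 0.5911 mg/L.
Half-life 3.70 d → k = ln 2 / 3.70 = 0.1873 d⁻¹.
Decay over the reach: 0.5911·exp(−kt) = 0.5911·0.7863 = 0.4648 mg/L.

0.465 mg/L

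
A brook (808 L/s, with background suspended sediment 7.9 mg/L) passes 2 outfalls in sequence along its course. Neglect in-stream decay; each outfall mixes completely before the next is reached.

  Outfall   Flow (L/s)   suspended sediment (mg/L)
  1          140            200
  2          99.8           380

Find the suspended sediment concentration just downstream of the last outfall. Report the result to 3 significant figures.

After outfall 1: Q = 808.0 + 140.0 = 948.0 L/s; C = (808.0·7.900 + 140.0·200.0)/948.0 = 36.27 mg/L.
After outfall 2: Q = 948.0 + 99.80 = 1048 L/s; C = (948.0·36.27 + 99.80·380.0)/1048 = 69.01 mg/L.

69.0 mg/L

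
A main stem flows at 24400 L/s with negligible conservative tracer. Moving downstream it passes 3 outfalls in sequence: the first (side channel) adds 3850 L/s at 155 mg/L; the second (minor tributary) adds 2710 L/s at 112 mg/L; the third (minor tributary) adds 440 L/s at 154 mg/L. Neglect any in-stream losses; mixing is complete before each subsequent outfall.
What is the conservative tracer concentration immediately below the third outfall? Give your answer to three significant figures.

30.8 mg/L

After outfall 1: Q = 24400 + 3850 = 28250 L/s; C = (24400·0 + 3850·155.0)/28250 = 21.12 mg/L.
After outfall 2: Q = 28250 + 2710 = 30960 L/s; C = (28250·21.12 + 2710·112.0)/30960 = 29.08 mg/L.
After outfall 3: Q = 30960 + 440.0 = 31400 L/s; C = (30960·29.08 + 440.0·154.0)/31400 = 30.83 mg/L.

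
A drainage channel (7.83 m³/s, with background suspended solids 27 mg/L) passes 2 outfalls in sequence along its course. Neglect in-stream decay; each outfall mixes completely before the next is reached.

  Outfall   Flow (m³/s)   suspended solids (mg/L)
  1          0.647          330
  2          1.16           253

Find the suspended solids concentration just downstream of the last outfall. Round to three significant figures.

After outfall 1: Q = 7.830 + 0.6470 = 8.477 m³/s; C = (7.830·27.00 + 0.6470·330.0)/8.477 = 50.13 mg/L.
After outfall 2: Q = 8.477 + 1.160 = 9.637 m³/s; C = (8.477·50.13 + 1.160·253.0)/9.637 = 74.55 mg/L.

74.5 mg/L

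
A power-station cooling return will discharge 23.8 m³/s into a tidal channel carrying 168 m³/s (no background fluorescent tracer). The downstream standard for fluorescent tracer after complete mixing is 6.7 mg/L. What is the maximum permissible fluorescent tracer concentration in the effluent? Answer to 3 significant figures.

At the limit, (Qr·Cr + Qe·Cₑ)/(Qr + Qe) = 6.7:
Cₑ = (191.8·6.7 − 168.0·0) / 23.80 = 53.99 mg/L.

54.0 mg/L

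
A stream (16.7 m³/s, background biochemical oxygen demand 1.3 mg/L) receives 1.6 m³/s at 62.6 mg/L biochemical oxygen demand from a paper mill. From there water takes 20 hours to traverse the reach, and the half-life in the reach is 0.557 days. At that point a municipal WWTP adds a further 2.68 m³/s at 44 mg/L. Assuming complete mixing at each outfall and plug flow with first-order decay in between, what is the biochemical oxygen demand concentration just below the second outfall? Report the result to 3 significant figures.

7.68 mg/L

Conservation of mass: C = (16.70·1.300 + 1.600·62.60) / 18.30 = 121.9/18.30 = 6.660 mg/L; combined flow 18.30 m³/s.
Half-life 0.557 d → k = ln 2 / 0.557 = 1.244 d⁻¹.
First-order decay: C = 6.660·exp(−k·t) = 6.660·0.3545 = 2.361 mg/L.
Second outfall: C = (18.30·2.361 + 2.680·44.00)/20.98 = 7.680 mg/L.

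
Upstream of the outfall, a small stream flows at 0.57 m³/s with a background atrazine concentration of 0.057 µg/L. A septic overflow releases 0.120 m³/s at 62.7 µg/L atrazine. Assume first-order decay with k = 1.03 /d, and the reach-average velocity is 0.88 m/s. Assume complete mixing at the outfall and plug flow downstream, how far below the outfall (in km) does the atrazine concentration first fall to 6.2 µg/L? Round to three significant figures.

After mixing, C = (0.5700·0.05700 + 0.1200·62.70) / 0.6900 = 7.556/0.6900 = 10.95 µg/L.
Set 10.95·exp(−k·t) = 6.2 → t = ln(10.95/6.2)/k = 47720 s = 13.26 h.
Distance = v·t = 0.88·47720 = 42000 m = 42.00 km.

42.0 km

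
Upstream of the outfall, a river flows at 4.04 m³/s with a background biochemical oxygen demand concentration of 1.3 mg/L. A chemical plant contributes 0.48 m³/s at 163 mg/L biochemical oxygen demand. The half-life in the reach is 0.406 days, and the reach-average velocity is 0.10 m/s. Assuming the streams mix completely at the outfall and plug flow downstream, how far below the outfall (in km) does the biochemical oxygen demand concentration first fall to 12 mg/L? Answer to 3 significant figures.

2.18 km

Conservation of mass: C = (4.040·1.300 + 0.4800·163.0) / 4.520 = 83.49/4.520 = 18.47 mg/L.
Half-life 0.406 d → k = ln 2 / 0.406 = 1.707 d⁻¹.
Set 18.47·exp(−k·t) = 12 → t = ln(18.47/12)/k = 21830 s = 6.064 h.
Distance = v·t = 0.10·21830 = 2183 m = 2.183 km.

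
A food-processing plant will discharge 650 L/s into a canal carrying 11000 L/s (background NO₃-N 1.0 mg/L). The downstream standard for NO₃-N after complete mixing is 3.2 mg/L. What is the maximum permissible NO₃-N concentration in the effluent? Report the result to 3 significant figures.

40.4 mg/L

At the limit, (Qr·Cr + Qe·Cₑ)/(Qr + Qe) = 3.2:
Cₑ = (11650·3.2 − 11000·1.000) / 650.0 = 40.43 mg/L.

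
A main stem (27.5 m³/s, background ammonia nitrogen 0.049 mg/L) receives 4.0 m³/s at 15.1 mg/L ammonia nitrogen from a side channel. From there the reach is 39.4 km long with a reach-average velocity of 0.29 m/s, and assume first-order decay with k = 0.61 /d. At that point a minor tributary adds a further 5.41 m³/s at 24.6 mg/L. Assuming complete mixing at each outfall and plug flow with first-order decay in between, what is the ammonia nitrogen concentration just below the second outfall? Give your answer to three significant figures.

4.25 mg/L

Conservation of mass: C = (27.50·0.04900 + 4.000·15.10) / 31.50 = 61.75/31.50 = 1.960 mg/L; combined flow 31.50 m³/s.
Travel time t = 39.4·1000 / 0.29 = 135900 s = 37.74 h.
First-order decay: C = 1.960·exp(−k·t) = 1.960·0.3832 = 0.7512 mg/L.
At the second outfall, C = (31.50·0.7512 + 5.410·24.60) / (31.50 + 5.410) = 4.247 mg/L.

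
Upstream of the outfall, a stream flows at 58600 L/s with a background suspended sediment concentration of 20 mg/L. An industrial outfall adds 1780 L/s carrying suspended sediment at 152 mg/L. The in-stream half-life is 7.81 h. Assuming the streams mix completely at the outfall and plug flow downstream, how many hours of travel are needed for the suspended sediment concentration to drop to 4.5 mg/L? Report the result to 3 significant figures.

Flow-weighted average: C = (58600·20.00 + 1780·152.0) / 60380 = 1443000/60380 = 23.89 mg/L.
Half-life 7.81 h → k = ln 2 / 7.81 = 0.08875 h⁻¹ = 2.130 d⁻¹.
23.89·exp(−k·t) = 4.5 → t = ln(23.89/4.5)/k = 67720 s = 18.81 h.

18.8 h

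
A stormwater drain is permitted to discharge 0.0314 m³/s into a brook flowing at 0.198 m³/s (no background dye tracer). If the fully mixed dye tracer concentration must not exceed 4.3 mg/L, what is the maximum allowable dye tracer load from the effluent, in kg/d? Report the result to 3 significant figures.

85.2 kg/d

Mass balance at the limit: 0.1980·0 + 0.03140·Cₑ = 0.2294·4.3 → Cₑ = 31.41 mg/L.
Load = 0.03140 m³/s × 31.41 g/m³ × 86 400 s/d = 85.23 kg/d.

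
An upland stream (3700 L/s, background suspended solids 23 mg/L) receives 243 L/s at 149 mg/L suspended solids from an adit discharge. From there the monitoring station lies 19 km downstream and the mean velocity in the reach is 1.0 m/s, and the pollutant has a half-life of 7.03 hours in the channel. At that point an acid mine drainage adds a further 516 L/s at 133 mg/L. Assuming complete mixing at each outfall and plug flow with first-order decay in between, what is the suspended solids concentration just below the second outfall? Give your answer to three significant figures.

31.6 mg/L

Mixed concentration C = ΣQC/ΣQ = (3700·23.00 + 243.0·149.0) / 3943 = 121300/3943 = 30.77 mg/L; combined flow 3943 L/s.
Travel time t = 19·1000 / 1.0 = 19000 s = 5.278 h.
Half-life 7.03 h → k = ln 2 / 7.03 = 0.09860 h⁻¹ = 2.366 d⁻¹.
Decay over the reach: 30.77·exp(−kt) = 30.77·0.5943 = 18.28 mg/L.
At the second outfall, C = (3943·18.28 + 516.0·133.0) / (3943 + 516.0) = 31.56 mg/L.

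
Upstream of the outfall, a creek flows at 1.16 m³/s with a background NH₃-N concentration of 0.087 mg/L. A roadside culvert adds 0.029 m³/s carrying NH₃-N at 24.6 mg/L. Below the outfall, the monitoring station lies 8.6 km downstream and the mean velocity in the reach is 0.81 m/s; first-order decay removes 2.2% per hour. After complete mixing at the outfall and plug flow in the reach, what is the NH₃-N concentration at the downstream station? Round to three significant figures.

After mixing, C = (1.160·0.08700 + 0.02900·24.60) / 1.189 = 0.8143/1.189 = 0.6849 mg/L.
Travel time t = 8.6·1000 / 0.81 = 10620 s = 2.949 h.
2.2%/h lost → k = −ln(1 − 0.022) = 0.02225 h⁻¹.
After decay, C = 0.6849 × e^(−kt) = 0.6849 × 0.9365 = 0.6414 mg/L.

0.641 mg/L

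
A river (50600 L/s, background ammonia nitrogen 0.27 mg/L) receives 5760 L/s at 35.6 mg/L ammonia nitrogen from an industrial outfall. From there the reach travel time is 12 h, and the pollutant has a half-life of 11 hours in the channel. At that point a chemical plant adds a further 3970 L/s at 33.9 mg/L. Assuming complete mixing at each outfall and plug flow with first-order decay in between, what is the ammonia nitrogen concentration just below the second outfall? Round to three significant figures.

3.93 mg/L

Conservation of mass: C = (50600·0.2700 + 5760·35.60) / 56360 = 218700/56360 = 3.881 mg/L; combined flow 56360 L/s.
Half-life 11 h → k = ln 2 / 11 = 0.06301 h⁻¹ = 1.512 d⁻¹.
Decay over the reach: 3.881·exp(−kt) = 3.881·0.4695 = 1.822 mg/L.
At the second outfall, C = (56360·1.822 + 3970·33.90) / (56360 + 3970) = 3.933 mg/L.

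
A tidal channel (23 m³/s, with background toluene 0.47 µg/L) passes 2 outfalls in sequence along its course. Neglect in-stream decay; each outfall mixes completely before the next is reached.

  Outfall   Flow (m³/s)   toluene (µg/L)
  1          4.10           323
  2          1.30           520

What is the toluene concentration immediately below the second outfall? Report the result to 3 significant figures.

After outfall 1: Q = 23.00 + 4.100 = 27.10 m³/s; C = (23.00·0.4700 + 4.100·323.0)/27.10 = 49.27 µg/L.
After outfall 2: Q = 27.10 + 1.300 = 28.40 m³/s; C = (27.10·49.27 + 1.300·520.0)/28.40 = 70.81 µg/L.

70.8 µg/L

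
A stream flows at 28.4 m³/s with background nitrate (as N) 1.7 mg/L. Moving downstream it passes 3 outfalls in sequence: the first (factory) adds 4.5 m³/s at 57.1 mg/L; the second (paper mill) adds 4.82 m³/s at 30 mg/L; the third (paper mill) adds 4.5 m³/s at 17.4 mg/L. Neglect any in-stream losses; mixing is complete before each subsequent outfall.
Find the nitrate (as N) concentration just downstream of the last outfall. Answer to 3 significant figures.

12.5 mg/L

After outfall 1: Q = 28.40 + 4.500 = 32.90 m³/s; C = (28.40·1.700 + 4.500·57.10)/32.90 = 9.278 mg/L.
After outfall 2: Q = 32.90 + 4.820 = 37.72 m³/s; C = (32.90·9.278 + 4.820·30.00)/37.72 = 11.93 mg/L.
After outfall 3: Q = 37.72 + 4.500 = 42.22 m³/s; C = (37.72·11.93 + 4.500·17.40)/42.22 = 12.51 mg/L.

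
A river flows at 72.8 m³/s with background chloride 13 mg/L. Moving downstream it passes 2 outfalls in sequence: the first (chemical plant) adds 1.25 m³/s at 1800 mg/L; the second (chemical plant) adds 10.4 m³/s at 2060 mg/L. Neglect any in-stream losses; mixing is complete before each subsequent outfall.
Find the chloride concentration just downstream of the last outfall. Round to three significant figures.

292 mg/L

Below outfall 1: Q → 74.05 m³/s, C = (72.80·13.00 + 1.250·1800)/74.05 = 43.17 mg/L.
Below outfall 2: Q → 84.45 m³/s, C = (74.05·43.17 + 10.40·2060)/84.45 = 291.5 mg/L.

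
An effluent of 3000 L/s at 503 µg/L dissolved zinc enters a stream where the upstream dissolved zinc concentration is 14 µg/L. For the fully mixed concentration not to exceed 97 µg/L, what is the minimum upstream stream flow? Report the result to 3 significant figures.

14700 L/s

Set C_mix = 97: (Q·14.00 + 3000·503.0) / (Q + 3000) = 97
→ Q = 3000·(503.0 − 97)/(97 − 14.00) = 14670 L/s.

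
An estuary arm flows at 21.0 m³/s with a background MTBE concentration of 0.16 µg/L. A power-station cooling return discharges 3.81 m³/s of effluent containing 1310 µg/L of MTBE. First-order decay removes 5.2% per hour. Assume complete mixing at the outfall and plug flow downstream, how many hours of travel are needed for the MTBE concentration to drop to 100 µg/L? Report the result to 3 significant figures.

Conservation of mass: C = (21.00·0.1600 + 3.810·1310) / 24.81 = 4994/24.81 = 201.3 µg/L.
5.2%/h lost → k = −ln(1 − 0.052) = 0.05340 h⁻¹.
201.3·exp(−k·t) = 100 → t = ln(201.3/100)/k = 47170 s = 13.10 h.

13.1 h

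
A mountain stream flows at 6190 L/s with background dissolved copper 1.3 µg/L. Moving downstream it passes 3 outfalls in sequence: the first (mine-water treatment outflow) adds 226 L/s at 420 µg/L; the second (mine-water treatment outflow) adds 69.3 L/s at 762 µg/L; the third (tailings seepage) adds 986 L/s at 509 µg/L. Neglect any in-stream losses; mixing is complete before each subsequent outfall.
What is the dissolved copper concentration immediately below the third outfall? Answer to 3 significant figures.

Outfall 1: combined Q = 6416 L/s; C = (6190·1.300 + 226.0·420.0)/6416 = 16.05 µg/L.
Outfall 2: combined Q = 6485 L/s; C = (6416·16.05 + 69.30·762.0)/6485 = 24.02 µg/L.
Outfall 3: combined Q = 7471 L/s; C = (6485·24.02 + 986.0·509.0)/7471 = 88.02 µg/L.

88.0 µg/L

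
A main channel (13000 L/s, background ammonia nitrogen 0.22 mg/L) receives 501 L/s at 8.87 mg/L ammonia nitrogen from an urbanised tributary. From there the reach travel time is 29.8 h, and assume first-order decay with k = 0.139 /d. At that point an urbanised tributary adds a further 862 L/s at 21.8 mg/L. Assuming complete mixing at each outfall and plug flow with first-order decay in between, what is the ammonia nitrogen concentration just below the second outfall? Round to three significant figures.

1.74 mg/L

Mass balance: C = (13000·0.2200 + 501.0·8.870) / 13500 = 7304/13500 = 0.5410 mg/L; combined flow 13500 L/s.
After decay, C = 0.5410 × e^(−kt) = 0.5410 × 0.8415 = 0.4552 mg/L.
At the second outfall, C = (13500·0.4552 + 862.0·21.80) / (13500 + 862.0) = 1.736 mg/L.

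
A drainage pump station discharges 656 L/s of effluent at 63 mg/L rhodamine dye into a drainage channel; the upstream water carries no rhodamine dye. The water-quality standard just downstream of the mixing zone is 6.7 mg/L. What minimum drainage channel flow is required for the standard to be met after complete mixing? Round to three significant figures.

Set C_mix = 6.7: (Q·0 + 656.0·63.00) / (Q + 656.0) = 6.7
→ Q = 656.0·(63.00 − 6.7)/(6.7 − 0) = 5512 L/s.

5510 L/s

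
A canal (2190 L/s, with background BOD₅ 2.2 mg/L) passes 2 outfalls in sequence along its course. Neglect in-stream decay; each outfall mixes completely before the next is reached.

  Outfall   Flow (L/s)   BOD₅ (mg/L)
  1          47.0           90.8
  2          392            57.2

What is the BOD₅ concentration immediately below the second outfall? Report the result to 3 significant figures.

12.0 mg/L

Outfall 1: combined Q = 2237 L/s; C = (2190·2.200 + 47.00·90.80)/2237 = 4.062 mg/L.
Outfall 2: combined Q = 2629 L/s; C = (2237·4.062 + 392.0·57.20)/2629 = 11.98 mg/L.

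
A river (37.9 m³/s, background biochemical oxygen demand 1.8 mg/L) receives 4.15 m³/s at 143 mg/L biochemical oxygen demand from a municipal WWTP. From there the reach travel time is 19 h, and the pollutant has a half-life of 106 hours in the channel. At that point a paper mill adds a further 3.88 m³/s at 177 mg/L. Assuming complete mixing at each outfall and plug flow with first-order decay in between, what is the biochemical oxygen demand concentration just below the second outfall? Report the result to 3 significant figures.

27.7 mg/L

Mixed concentration C = ΣQC/ΣQ = (37.90·1.800 + 4.150·143.0) / 42.05 = 661.7/42.05 = 15.74 mg/L; combined flow 42.05 m³/s.
Half-life 106 h → k = ln 2 / 106 = 0.006539 h⁻¹ = 0.1569 d⁻¹.
First-order decay: C = 15.74·exp(−k·t) = 15.74·0.8832 = 13.90 mg/L.
Second outfall: C = (42.05·13.90 + 3.880·177.0)/45.93 = 27.68 mg/L.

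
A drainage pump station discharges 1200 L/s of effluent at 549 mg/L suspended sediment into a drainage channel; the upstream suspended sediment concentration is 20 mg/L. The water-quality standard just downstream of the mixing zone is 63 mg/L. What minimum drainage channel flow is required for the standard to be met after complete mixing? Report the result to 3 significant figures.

Set C_mix = 63: (Q·20.00 + 1200·549.0) / (Q + 1200) = 63
→ Q = 1200·(549.0 − 63)/(63 − 20.00) = 13560 L/s.

13600 L/s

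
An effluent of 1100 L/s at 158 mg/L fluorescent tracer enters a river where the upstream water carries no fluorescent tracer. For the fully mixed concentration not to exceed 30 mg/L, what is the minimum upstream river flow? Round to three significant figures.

4690 L/s

Set C_mix = 30: (Q·0 + 1100·158.0) / (Q + 1100) = 30
→ Q = 1100·(158.0 − 30)/(30 − 0) = 4693 L/s.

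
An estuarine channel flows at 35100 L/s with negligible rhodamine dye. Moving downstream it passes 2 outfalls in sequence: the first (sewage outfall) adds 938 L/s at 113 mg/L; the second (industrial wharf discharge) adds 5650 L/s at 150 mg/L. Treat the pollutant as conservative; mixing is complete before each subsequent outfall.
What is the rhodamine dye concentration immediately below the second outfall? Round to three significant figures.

22.9 mg/L

Outfall 1: combined Q = 36040 L/s; C = (35100·0 + 938.0·113.0)/36040 = 2.941 mg/L.
Outfall 2: combined Q = 41690 L/s; C = (36040·2.941 + 5650·150.0)/41690 = 22.87 mg/L.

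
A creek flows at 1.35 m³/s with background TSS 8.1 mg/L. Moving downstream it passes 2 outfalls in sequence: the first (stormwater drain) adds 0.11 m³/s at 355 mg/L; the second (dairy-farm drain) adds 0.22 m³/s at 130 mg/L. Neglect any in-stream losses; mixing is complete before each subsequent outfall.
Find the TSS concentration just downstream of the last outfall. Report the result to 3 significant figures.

46.8 mg/L

After outfall 1: Q = 1.350 + 0.1100 = 1.460 m³/s; C = (1.350·8.100 + 0.1100·355.0)/1.460 = 34.24 mg/L.
After outfall 2: Q = 1.460 + 0.2200 = 1.680 m³/s; C = (1.460·34.24 + 0.2200·130.0)/1.680 = 46.78 mg/L.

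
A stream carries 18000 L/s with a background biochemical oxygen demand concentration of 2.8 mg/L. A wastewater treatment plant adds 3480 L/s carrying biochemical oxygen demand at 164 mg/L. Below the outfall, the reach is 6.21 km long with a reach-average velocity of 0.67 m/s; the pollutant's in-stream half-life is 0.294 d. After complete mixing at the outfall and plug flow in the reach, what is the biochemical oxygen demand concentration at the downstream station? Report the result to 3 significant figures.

22.5 mg/L

Conservation of mass: C = (18000·2.800 + 3480·164.0) / 21480 = 621100/21480 = 28.92 mg/L.
Travel time t = 6.21·1000 / 0.67 = 9269 s = 2.575 h.
Half-life 0.294 d → k = ln 2 / 0.294 = 2.358 d⁻¹.
Applying C = C₀e^(−kt): 28.92 × 0.7765 = 22.45 mg/L.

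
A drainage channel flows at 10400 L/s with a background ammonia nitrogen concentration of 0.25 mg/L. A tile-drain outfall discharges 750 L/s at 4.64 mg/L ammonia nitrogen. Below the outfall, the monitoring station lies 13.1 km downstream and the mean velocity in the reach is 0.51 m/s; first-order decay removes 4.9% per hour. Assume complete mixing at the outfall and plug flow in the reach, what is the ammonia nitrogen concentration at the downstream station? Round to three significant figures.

Conservation of mass: C = (10400·0.2500 + 750.0·4.640) / 11150 = 6080/11150 = 0.5453 mg/L.
Travel time t = 13.1·1000 / 0.51 = 25690 s = 7.135 h.
4.9%/h lost → k = −ln(1 − 0.049) = 0.05024 h⁻¹.
Decay over the reach: 0.5453·exp(−kt) = 0.5453·0.6987 = 0.3810 mg/L.

0.381 mg/L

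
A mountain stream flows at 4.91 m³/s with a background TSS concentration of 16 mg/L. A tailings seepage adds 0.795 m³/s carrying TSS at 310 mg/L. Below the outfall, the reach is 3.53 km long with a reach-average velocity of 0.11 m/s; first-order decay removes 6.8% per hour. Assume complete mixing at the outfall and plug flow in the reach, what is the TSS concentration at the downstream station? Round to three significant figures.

Mixed concentration C = ΣQC/ΣQ = (4.910·16.00 + 0.7950·310.0) / 5.705 = 325.0/5.705 = 56.97 mg/L.
Travel time t = 3.53·1000 / 0.11 = 32090 s = 8.914 h.
6.8%/h lost → k = −ln(1 − 0.068) = 0.07042 h⁻¹.
Applying C = C₀e^(−kt): 56.97 × 0.5338 = 30.41 mg/L.

30.4 mg/L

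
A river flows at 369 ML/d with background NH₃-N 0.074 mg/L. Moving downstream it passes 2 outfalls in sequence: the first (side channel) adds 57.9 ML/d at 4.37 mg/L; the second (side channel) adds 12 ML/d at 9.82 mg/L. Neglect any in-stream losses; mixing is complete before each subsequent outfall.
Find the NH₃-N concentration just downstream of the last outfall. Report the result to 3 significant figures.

0.907 mg/L

After outfall 1: Q = 369.0 + 57.90 = 426.9 ML/d; C = (369.0·0.07400 + 57.90·4.370)/426.9 = 0.6567 mg/L.
After outfall 2: Q = 426.9 + 12.00 = 438.9 ML/d; C = (426.9·0.6567 + 12.00·9.820)/438.9 = 0.9072 mg/L.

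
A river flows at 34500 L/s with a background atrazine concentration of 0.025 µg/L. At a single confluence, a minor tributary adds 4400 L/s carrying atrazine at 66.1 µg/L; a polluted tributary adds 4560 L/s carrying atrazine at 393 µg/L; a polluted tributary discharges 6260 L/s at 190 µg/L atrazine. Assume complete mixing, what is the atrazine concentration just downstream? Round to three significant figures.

After mixing, C = (34500·0.02500 + 4400·66.10 + 4560·393.0 + 6260·190.0) / 49720 = 3273000/49720 = 65.83 µg/L.

65.8 µg/L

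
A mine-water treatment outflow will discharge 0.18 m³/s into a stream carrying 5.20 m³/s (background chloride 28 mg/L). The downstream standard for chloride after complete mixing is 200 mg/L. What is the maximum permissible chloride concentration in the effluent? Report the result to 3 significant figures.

5170 mg/L

At the limit, (Qr·Cr + Qe·Cₑ)/(Qr + Qe) = 200:
Cₑ = (5.380·200 − 5.200·28.00) / 0.1800 = 5169 mg/L.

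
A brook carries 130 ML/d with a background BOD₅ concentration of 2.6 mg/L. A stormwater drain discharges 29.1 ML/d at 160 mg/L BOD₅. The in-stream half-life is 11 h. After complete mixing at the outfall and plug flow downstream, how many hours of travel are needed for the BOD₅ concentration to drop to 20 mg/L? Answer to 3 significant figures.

Flow-weighted average: C = (130.0·2.600 + 29.10·160.0) / 159.1 = 4994/159.1 = 31.39 mg/L.
Half-life 11 h → k = ln 2 / 11 = 0.06301 h⁻¹ = 1.512 d⁻¹.
31.39·exp(−k·t) = 20 → t = ln(31.39/20)/k = 25750 s = 7.153 h.

7.15 h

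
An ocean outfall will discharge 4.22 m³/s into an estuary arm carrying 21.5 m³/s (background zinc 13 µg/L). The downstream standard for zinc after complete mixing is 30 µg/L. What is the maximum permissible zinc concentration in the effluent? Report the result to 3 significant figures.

117 µg/L

At the limit, (Qr·Cr + Qe·Cₑ)/(Qr + Qe) = 30:
Cₑ = (25.72·30 − 21.50·13.00) / 4.220 = 116.6 µg/L.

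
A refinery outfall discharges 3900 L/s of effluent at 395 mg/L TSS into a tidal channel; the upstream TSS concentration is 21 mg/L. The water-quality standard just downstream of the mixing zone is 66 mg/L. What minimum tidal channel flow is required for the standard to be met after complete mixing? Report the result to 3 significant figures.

Set C_mix = 66: (Q·21.00 + 3900·395.0) / (Q + 3900) = 66
→ Q = 3900·(395.0 − 66)/(66 − 21.00) = 28510 L/s.

28500 L/s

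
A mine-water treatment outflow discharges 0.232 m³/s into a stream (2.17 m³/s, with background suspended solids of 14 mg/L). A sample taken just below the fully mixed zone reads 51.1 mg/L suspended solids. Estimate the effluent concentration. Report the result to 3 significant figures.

398 mg/L

Mass balance: 2.170·14.00 + 0.2320·Cₑ = 2.402·51.10
→ Cₑ = (2.402·51.10 − 2.170·14.00) / 0.2320 = 398.1 mg/L.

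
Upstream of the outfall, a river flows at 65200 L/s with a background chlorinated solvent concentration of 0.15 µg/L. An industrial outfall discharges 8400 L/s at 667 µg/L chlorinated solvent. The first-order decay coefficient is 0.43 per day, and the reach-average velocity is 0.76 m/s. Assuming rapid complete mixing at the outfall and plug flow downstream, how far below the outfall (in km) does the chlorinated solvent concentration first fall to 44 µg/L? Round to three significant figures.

Conservation of mass: C = (65200·0.1500 + 8400·667.0) / 73600 = 5613000/73600 = 76.26 µg/L.
Set 76.26·exp(−k·t) = 44 → t = ln(76.26/44)/k = 110500 s = 30.69 h.
Distance = v·t = 0.76·110500 = 83980 m = 83.98 km.

84.0 km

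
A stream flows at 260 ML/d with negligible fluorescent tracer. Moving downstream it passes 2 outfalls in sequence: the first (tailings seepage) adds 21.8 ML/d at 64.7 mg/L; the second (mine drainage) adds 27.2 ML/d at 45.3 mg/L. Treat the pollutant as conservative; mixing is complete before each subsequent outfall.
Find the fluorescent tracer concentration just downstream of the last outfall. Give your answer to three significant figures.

After outfall 1: Q = 260.0 + 21.80 = 281.8 ML/d; C = (260.0·0 + 21.80·64.70)/281.8 = 5.005 mg/L.
After outfall 2: Q = 281.8 + 27.20 = 309.0 ML/d; C = (281.8·5.005 + 27.20·45.30)/309.0 = 8.552 mg/L.

8.55 mg/L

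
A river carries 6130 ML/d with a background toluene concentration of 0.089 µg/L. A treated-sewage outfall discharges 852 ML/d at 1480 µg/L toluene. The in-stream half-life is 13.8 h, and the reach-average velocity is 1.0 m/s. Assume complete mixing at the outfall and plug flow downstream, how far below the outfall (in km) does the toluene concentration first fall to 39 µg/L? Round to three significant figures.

110 km

Flow-weighted average: C = (6130·0.08900 + 852.0·1480) / 6982 = 1262000/6982 = 180.7 µg/L.
Half-life 13.8 h → k = ln 2 / 13.8 = 0.05023 h⁻¹ = 1.205 d⁻¹.
Set 180.7·exp(−k·t) = 39 → t = ln(180.7/39)/k = 109900 s = 30.52 h.
Distance = v·t = 1.0·109900 = 109900 m = 109.9 km.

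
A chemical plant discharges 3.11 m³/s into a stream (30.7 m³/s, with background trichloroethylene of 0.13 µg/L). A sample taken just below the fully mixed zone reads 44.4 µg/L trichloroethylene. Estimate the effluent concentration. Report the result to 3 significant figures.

Mass balance: 30.70·0.1300 + 3.110·Cₑ = 33.81·44.40
→ Cₑ = (33.81·44.40 − 30.70·0.1300) / 3.110 = 481.4 µg/L.

481 µg/L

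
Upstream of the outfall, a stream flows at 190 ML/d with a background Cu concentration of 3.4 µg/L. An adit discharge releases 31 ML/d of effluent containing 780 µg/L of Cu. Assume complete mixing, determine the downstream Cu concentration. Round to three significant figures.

112 µg/L

Conservation of mass: C = (190.0·3.400 + 31.00·780.0) / 221.0 = 24830/221.0 = 112.3 µg/L.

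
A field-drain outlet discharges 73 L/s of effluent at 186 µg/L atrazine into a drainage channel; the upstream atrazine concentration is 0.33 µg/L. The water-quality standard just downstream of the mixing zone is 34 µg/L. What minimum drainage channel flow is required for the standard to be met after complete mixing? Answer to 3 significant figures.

330 L/s

Set C_mix = 34: (Q·0.3300 + 73.00·186.0) / (Q + 73.00) = 34
→ Q = 73.00·(186.0 − 34)/(34 − 0.3300) = 329.6 L/s.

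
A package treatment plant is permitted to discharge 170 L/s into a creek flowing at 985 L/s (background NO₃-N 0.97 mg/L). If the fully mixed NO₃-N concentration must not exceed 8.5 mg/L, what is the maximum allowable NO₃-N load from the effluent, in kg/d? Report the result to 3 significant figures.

766 kg/d

Mass balance at the limit: 985.0·0.9700 + 170.0·Cₑ = 1155·8.5 → Cₑ = 52.13 mg/L.
170.0 L/s = 0.1700 m³/s. Load = 0.1700 m³/s × 52.13 g/m³ × 86 400 s/d = 765.7 kg/d.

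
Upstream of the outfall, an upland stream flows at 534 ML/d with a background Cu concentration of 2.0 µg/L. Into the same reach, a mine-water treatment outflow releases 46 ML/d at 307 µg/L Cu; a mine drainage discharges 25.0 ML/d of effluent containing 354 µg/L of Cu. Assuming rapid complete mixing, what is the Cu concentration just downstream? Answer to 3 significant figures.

39.7 µg/L

Flow-weighted average: C = (534.0·2.000 + 46.00·307.0 + 25.00·354.0) / 605.0 = 24040/605.0 = 39.74 µg/L.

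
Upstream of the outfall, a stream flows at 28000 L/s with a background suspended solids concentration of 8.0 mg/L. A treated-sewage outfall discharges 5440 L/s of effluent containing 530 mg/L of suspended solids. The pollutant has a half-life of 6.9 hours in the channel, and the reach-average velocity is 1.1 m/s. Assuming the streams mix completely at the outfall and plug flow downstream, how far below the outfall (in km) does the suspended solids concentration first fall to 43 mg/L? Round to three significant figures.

Mixed concentration C = ΣQC/ΣQ = (28000·8.000 + 5440·530.0) / 33440 = 3107000/33440 = 92.92 mg/L.
Half-life 6.9 h → k = ln 2 / 6.9 = 0.1005 h⁻¹ = 2.411 d⁻¹.
Set 92.92·exp(−k·t) = 43 → t = ln(92.92/43)/k = 27610 s = 7.670 h.
Distance = v·t = 1.1·27610 = 30370 m = 30.37 km.

30.4 km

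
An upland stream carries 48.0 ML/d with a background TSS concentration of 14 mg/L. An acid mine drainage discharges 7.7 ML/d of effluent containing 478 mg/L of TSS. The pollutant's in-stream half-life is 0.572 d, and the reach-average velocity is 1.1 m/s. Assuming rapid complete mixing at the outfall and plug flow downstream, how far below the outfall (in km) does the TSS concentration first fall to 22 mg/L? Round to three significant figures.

99.4 km

After mixing, C = (48.00·14.00 + 7.700·478.0) / 55.70 = 4353/55.70 = 78.14 mg/L.
Half-life 0.572 d → k = ln 2 / 0.572 = 1.212 d⁻¹.
Set 78.14·exp(−k·t) = 22 → t = ln(78.14/22)/k = 90370 s = 25.10 h.
Distance = v·t = 1.1·90370 = 99410 m = 99.41 km.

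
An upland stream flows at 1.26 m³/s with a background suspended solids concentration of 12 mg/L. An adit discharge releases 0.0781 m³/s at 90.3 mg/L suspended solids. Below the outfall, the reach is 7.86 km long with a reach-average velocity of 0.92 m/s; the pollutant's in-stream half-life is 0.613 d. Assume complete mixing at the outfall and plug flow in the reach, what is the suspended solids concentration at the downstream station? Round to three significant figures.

14.8 mg/L

Mass balance: C = (1.260·12.00 + 0.07810·90.30) / 1.338 = 22.17/1.338 = 16.57 mg/L.
Travel time t = 7.86·1000 / 0.92 = 8543 s = 2.373 h.
Half-life 0.613 d → k = ln 2 / 0.613 = 1.131 d⁻¹.
After decay, C = 16.57 × e^(−kt) = 16.57 × 0.8942 = 14.82 mg/L.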